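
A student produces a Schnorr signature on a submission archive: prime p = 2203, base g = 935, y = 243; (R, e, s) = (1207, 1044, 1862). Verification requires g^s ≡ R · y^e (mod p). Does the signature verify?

g^s mod p:
935^2 = 874225 ≡ 1837
935^4 ≡ 1837^2 = 3374569 ≡ 1776
935^8 ≡ 1776^2 = 3154176 ≡ 1683
935^16 ≡ 1683^2 = 2832489 ≡ 1634
935^32 ≡ 1634^2 = 2669956 ≡ 2123
935^64 ≡ 2123^2 = 4507129 ≡ 1994
935^128 ≡ 1994^2 = 3976036 ≡ 1824
935^256 ≡ 1824^2 = 3326976 ≡ 446
935^512 ≡ 446^2 = 198916 ≡ 646
935^1024 ≡ 646^2 = 417316 ≡ 949
1862 = 1024 + 512 + 256 + 64 + 4 + 2, so 935^1862 ≡ 949·646·446·1994·1776·1837 ≡ 265 (mod 2203)
R · y^e mod p:
243^2 = 59049 ≡ 1771
243^4 ≡ 1771^2 = 3136441 ≡ 1572
243^8 ≡ 1572^2 = 2471184 ≡ 1621
243^16 ≡ 1621^2 = 2627641 ≡ 1665
243^32 ≡ 1665^2 = 2772225 ≡ 851
243^64 ≡ 851^2 = 724201 ≡ 1617
243^128 ≡ 1617^2 = 2614689 ≡ 1931
243^256 ≡ 1931^2 = 3728761 ≡ 1285
243^512 ≡ 1285^2 = 1651225 ≡ 1178
243^1024 ≡ 1178^2 = 1387684 ≡ 1997
1044 = 1024 + 16 + 4, so 243^1044 ≡ 1997·1665·1572 ≡ 1767 (mod 2203)
1207·1767 = 2132769 ≡ 265 (mod 2203)
265 ≡ 265 (mod 2203); signature holds.

verifies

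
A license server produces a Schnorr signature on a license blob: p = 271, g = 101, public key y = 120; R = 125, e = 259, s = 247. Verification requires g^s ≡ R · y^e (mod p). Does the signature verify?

g^s mod p:
101^2 = 10201 ≡ 174
101^4 ≡ 174^2 = 30276 ≡ 195
101^8 ≡ 195^2 = 38025 ≡ 85
101^16 ≡ 85^2 = 7225 ≡ 179
101^32 ≡ 179^2 = 32041 ≡ 63
101^64 ≡ 63^2 = 3969 ≡ 175
101^128 ≡ 175^2 = 30625 ≡ 2
247 = 128 + 64 + 32 + 16 + 4 + 2 + 1, so 101^247 ≡ 2·175·63·179·195·174·101 ≡ 218 (mod 271)
R · y^e mod p:
120^2 = 14400 ≡ 37
120^4 ≡ 37^2 = 1369 ≡ 14
120^8 ≡ 14^2 = 196
120^16 ≡ 196^2 = 38416 ≡ 205
120^32 ≡ 205^2 = 42025 ≡ 20
120^64 ≡ 20^2 = 400 ≡ 129
120^128 ≡ 129^2 = 16641 ≡ 110
120^256 ≡ 110^2 = 12100 ≡ 176
259 = 256 + 2 + 1, so 120^259 ≡ 176·37·120 ≡ 147 (mod 271)
125·147 = 18375 ≡ 218 (mod 271)
218 ≡ 218 (mod 271); signature holds.

verifies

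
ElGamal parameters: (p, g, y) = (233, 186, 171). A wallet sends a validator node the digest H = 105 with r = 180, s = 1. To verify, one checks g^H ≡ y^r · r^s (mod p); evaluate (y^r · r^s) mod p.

Squares mod 233: 171^1≡171, 171^2≡116, 171^4≡175, 171^8≡102, 171^16≡152, 171^32≡37, 171^64≡204, 171^128≡142
180 = 128 + 32 + 16 + 4, so 171^180 ≡ 142·37·152·175 ≡ 204 (mod 233)
180^1 mod 233 = 180
y^r · r^s ≡ 204·180 = 36720 ≡ 139 (mod 233)

139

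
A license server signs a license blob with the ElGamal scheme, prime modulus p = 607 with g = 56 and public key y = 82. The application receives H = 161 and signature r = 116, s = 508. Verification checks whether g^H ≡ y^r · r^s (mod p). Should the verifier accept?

reject

Left side g^H mod p:
56^2 = 3136 ≡ 101
56^4 ≡ 101^2 = 10201 ≡ 489
56^8 ≡ 489^2 = 239121 ≡ 570
56^16 ≡ 570^2 = 324900 ≡ 155
56^32 ≡ 155^2 = 24025 ≡ 352
56^64 ≡ 352^2 = 123904 ≡ 76
56^128 ≡ 76^2 = 5776 ≡ 313
161 = 128 + 32 + 1, so 56^161 ≡ 313·352·56 ≡ 308 (mod 607)
Right side y^r · r^s mod p:
82^2 = 6724 ≡ 47
82^4 ≡ 47^2 = 2209 ≡ 388
82^8 ≡ 388^2 = 150544 ≡ 8
82^16 ≡ 8^2 = 64
82^32 ≡ 64^2 = 4096 ≡ 454
82^64 ≡ 454^2 = 206116 ≡ 343
116 = 64 + 32 + 16 + 4, so 82^116 ≡ 343·454·64·388 ≡ 60 (mod 607)
116^2 = 13456 ≡ 102
116^4 ≡ 102^2 = 10404 ≡ 85
116^8 ≡ 85^2 = 7225 ≡ 548
116^16 ≡ 548^2 = 300304 ≡ 446
116^32 ≡ 446^2 = 198916 ≡ 427
116^64 ≡ 427^2 = 182329 ≡ 229
116^128 ≡ 229^2 = 52441 ≡ 239
116^256 ≡ 239^2 = 57121 ≡ 63
508 = 256 + 128 + 64 + 32 + 16 + 8 + 4, so 116^508 ≡ 63·239·229·427·446·548·85 ≡ 568 (mod 607)
60·568 = 34080 ≡ 88 (mod 607)
308 ≠ 88, so verification fails.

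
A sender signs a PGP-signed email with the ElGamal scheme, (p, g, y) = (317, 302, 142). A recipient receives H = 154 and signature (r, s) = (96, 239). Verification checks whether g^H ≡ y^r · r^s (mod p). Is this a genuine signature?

forged

Left side g^H mod p:
Squares mod 317: 302^1≡302, 302^2≡225, 302^4≡222, 302^8≡149, 302^16≡11, 302^32≡121, 302^64≡59, 302^128≡311
154 = 128 + 16 + 8 + 2, so 302^154 ≡ 311·11·149·225 ≡ 10 (mod 317)
Right side y^r · r^s mod p:
Squares mod 317: 142^1≡142, 142^2≡193, 142^4≡160, 142^8≡240, 142^16≡223, 142^32≡277, 142^64≡15
96 = 64 + 32, so 142^96 ≡ 15·277 ≡ 34 (mod 317)
Squares mod 317: 96^1≡96, 96^2≡23, 96^4≡212, 96^8≡247, 96^16≡145, 96^32≡103, 96^64≡148, 96^128≡31
239 = 128 + 64 + 32 + 8 + 4 + 2 + 1, so 96^239 ≡ 31·148·103·247·212·23·96 ≡ 294 (mod 317)
34·294 = 9996 ≡ 169 (mod 317)
10 ≠ 169, so verification fails.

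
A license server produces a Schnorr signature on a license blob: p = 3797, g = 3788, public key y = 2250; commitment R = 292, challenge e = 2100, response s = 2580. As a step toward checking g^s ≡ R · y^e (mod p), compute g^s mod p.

3788^2 = 14348944 ≡ 81
3788^4 ≡ 81^2 = 6561 ≡ 2764
3788^8 ≡ 2764^2 = 7639696 ≡ 132
3788^16 ≡ 132^2 = 17424 ≡ 2236
3788^32 ≡ 2236^2 = 4999696 ≡ 2844
3788^64 ≡ 2844^2 = 8088336 ≡ 726
3788^128 ≡ 726^2 = 527076 ≡ 3090
3788^256 ≡ 3090^2 = 9548100 ≡ 2442
3788^512 ≡ 2442^2 = 5963364 ≡ 2074
3788^1024 ≡ 2074^2 = 4301476 ≡ 3272
3788^2048 ≡ 3272^2 = 10705984 ≡ 2241
2580 = 2048 + 512 + 16 + 4, so 3788^2580 ≡ 2241·2074·2236·2764 ≡ 1234 (mod 3797)

1234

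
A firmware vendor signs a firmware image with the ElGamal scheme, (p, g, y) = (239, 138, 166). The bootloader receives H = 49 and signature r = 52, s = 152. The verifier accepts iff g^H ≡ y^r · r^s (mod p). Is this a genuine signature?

forged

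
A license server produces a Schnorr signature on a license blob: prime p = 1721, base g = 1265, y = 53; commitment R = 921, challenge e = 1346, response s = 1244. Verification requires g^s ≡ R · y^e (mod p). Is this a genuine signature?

g^s mod p:
1265^2 = 1600225 ≡ 1416
1265^4 ≡ 1416^2 = 2005056 ≡ 91
1265^8 ≡ 91^2 = 8281 ≡ 1397
1265^16 ≡ 1397^2 = 1951609 ≡ 1716
1265^32 ≡ 1716^2 = 2944656 ≡ 25
1265^64 ≡ 25^2 = 625
1265^128 ≡ 625^2 = 390625 ≡ 1679
1265^256 ≡ 1679^2 = 2819041 ≡ 43
1265^512 ≡ 43^2 = 1849 ≡ 128
1265^1024 ≡ 128^2 = 16384 ≡ 895
1244 = 1024 + 128 + 64 + 16 + 8 + 4, so 1265^1244 ≡ 895·1679·625·1716·1397·91 ≡ 85 (mod 1721)
R · y^e mod p:
53^2 = 2809 ≡ 1088
53^4 ≡ 1088^2 = 1183744 ≡ 1417
53^8 ≡ 1417^2 = 2007889 ≡ 1203
53^16 ≡ 1203^2 = 1447209 ≡ 1569
53^32 ≡ 1569^2 = 2461761 ≡ 731
53^64 ≡ 731^2 = 534361 ≡ 851
53^128 ≡ 851^2 = 724201 ≡ 1381
53^256 ≡ 1381^2 = 1907161 ≡ 293
53^512 ≡ 293^2 = 85849 ≡ 1520
53^1024 ≡ 1520^2 = 2310400 ≡ 818
1346 = 1024 + 256 + 64 + 2, so 53^1346 ≡ 818·293·851·1088 ≡ 613 (mod 1721)
921·613 = 564573 ≡ 85 (mod 1721)
85 ≡ 85 (mod 1721); signature holds.

genuine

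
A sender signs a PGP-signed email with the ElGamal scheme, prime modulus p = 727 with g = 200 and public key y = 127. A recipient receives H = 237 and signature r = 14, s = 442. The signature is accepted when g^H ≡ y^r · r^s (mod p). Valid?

no

Left side g^H mod p:
200^237 mod 727 = 399
Right side y^r · r^s mod p:
127^14 mod 727 = 603
14^442 mod 727 = 559
603·559 = 337077 ≡ 476 (mod 727)
399 ≠ 476, so verification fails.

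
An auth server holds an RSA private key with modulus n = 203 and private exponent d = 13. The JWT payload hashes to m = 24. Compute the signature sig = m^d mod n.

Squares mod 203: m^1≡24, m^2≡170, m^4≡74, m^8≡198
13 = 8 + 4 + 1, so m^13 ≡ 198·74·24 ≡ 52 (mod 203)

52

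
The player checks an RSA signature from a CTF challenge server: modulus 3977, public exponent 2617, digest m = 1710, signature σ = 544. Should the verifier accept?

reject

Squares mod 3977: σ^1≡544, σ^2≡1638, σ^4≡2546, σ^8≡3583, σ^16≡133, σ^32≡1781, σ^64≡2292, σ^128≡3624, σ^256≡1322, σ^512≡1781, σ^1024≡2292, σ^2048≡3624
2617 = 2048 + 512 + 32 + 16 + 8 + 1, so σ^2617 ≡ 3624·1781·1781·133·3583·544 ≡ 1709 (mod 3977)
σ^2617 mod 3977 = 1709, but m = 1710.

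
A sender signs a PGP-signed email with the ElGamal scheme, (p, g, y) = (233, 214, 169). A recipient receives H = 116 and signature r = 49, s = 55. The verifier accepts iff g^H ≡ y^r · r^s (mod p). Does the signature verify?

Left side g^H mod p:
214^2 = 45796 ≡ 128
214^4 ≡ 128^2 = 16384 ≡ 74
214^8 ≡ 74^2 = 5476 ≡ 117
214^16 ≡ 117^2 = 13689 ≡ 175
214^32 ≡ 175^2 = 30625 ≡ 102
214^64 ≡ 102^2 = 10404 ≡ 152
116 = 64 + 32 + 16 + 4, so 214^116 ≡ 152·102·175·74 ≡ 1 (mod 233)
Right side y^r · r^s mod p:
169^2 = 28561 ≡ 135
169^4 ≡ 135^2 = 18225 ≡ 51
169^8 ≡ 51^2 = 2601 ≡ 38
169^16 ≡ 38^2 = 1444 ≡ 46
169^32 ≡ 46^2 = 2116 ≡ 19
49 = 32 + 16 + 1, so 169^49 ≡ 19·46·169 ≡ 217 (mod 233)
49^2 = 2401 ≡ 71
49^4 ≡ 71^2 = 5041 ≡ 148
49^8 ≡ 148^2 = 21904 ≡ 2
49^16 ≡ 2^2 = 4
49^32 ≡ 4^2 = 16
55 = 32 + 16 + 4 + 2 + 1, so 49^55 ≡ 16·4·148·71·49 ≡ 131 (mod 233)
217·131 = 28427 ≡ 1 (mod 233)
1 ≡ 1 (mod 233), so the signature is genuine.

verifies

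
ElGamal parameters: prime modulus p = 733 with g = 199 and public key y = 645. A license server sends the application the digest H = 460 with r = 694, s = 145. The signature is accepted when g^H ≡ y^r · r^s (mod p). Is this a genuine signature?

forged

Left side g^H mod p:
Squares mod 733: 199^1≡199, 199^2≡19, 199^4≡361, 199^8≡580, 199^16≡686, 199^32≡10, 199^64≡100, 199^128≡471, 199^256≡475
460 = 256 + 128 + 64 + 8 + 4, so 199^460 ≡ 475·471·100·580·361 ≡ 256 (mod 733)
Right side y^r · r^s mod p:
Squares mod 733: 645^1≡645, 645^2≡414, 645^4≡607, 645^8≡483, 645^16≡195, 645^32≡642, 645^64≡218, 645^128≡612, 645^256≡714, 645^512≡361
694 = 512 + 128 + 32 + 16 + 4 + 2, so 645^694 ≡ 361·612·642·195·607·414 ≡ 504 (mod 733)
Squares mod 733: 694^1≡694, 694^2≡55, 694^4≡93, 694^8≡586, 694^16≡352, 694^32≡27, 694^64≡729, 694^128≡16
145 = 128 + 16 + 1, so 694^145 ≡ 16·352·694 ≡ 252 (mod 733)
504·252 = 127008 ≡ 199 (mod 733)
256 ≠ 199, so verification fails.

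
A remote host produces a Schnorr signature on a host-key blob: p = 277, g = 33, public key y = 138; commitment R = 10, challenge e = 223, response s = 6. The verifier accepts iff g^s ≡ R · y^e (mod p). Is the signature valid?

invalid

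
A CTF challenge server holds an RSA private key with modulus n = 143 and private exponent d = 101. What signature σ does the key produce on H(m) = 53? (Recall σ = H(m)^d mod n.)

53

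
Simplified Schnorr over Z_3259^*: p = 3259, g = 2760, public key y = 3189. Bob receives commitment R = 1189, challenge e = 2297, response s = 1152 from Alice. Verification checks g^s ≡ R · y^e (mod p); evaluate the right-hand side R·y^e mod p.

1637

3189^2 = 10169721 ≡ 1641
3189^4 ≡ 1641^2 = 2692881 ≡ 947
3189^8 ≡ 947^2 = 896809 ≡ 584
3189^16 ≡ 584^2 = 341056 ≡ 2120
3189^32 ≡ 2120^2 = 4494400 ≡ 239
3189^64 ≡ 239^2 = 57121 ≡ 1718
3189^128 ≡ 1718^2 = 2951524 ≡ 2129
3189^256 ≡ 2129^2 = 4532641 ≡ 2631
3189^512 ≡ 2631^2 = 6922161 ≡ 45
3189^1024 ≡ 45^2 = 2025
3189^2048 ≡ 2025^2 = 4100625 ≡ 803
2297 = 2048 + 128 + 64 + 32 + 16 + 8 + 1, so 3189^2297 ≡ 803·2129·1718·239·2120·584·3189 ≡ 1783 (mod 3259)
R · y^e ≡ 1189·1783 = 2119987 ≡ 1637 (mod 3259)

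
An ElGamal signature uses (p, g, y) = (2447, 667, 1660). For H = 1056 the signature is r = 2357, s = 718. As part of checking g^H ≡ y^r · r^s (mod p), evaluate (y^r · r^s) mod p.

Squares mod 2447: 1660^1≡1660, 1660^2≡278, 1660^4≡1427, 1660^8≡425, 1660^16≡1994, 1660^32≡2108, 1660^64≡2359, 1660^128≡403, 1660^256≡907, 1660^512≡457, 1660^1024≡854, 1660^2048≡110
2357 = 2048 + 256 + 32 + 16 + 4 + 1, so 1660^2357 ≡ 110·907·2108·1994·1427·1660 ≡ 2437 (mod 2447)
Squares mod 2447: 2357^1≡2357, 2357^2≡759, 2357^4≡1036, 2357^8≡1510, 2357^16≡1943, 2357^32≡1975, 2357^64≡107, 2357^128≡1661, 2357^256≡1152, 2357^512≡830
718 = 512 + 128 + 64 + 8 + 4 + 2, so 2357^718 ≡ 830·1661·107·1510·1036·759 ≡ 1118 (mod 2447)
y^r · r^s ≡ 2437·1118 = 2724566 ≡ 1055 (mod 2447)

1055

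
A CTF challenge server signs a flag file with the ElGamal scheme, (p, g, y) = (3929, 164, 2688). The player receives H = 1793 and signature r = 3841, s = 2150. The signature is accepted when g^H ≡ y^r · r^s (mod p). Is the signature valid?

valid

Left side g^H mod p:
Squares mod 3929: 164^1≡164, 164^2≡3322, 164^4≡3052, 164^8≡2974, 164^16≡497, 164^32≡3411, 164^64≡1152, 164^128≡3031, 164^256≡959, 164^512≡295, 164^1024≡587
1793 = 1024 + 512 + 256 + 1, so 164^1793 ≡ 587·295·959·164 ≡ 2092 (mod 3929)
Right side y^r · r^s mod p:
Squares mod 3929: 2688^1≡2688, 2688^2≡3842, 2688^4≡3640, 2688^8≡1012, 2688^16≡2604, 2688^32≡3291, 2688^64≡2357, 2688^128≡3772, 2688^256≡1075, 2688^512≡499, 2688^1024≡1474, 2688^2048≡3868
3841 = 2048 + 1024 + 512 + 256 + 1, so 2688^3841 ≡ 3868·1474·499·1075·2688 ≡ 1311 (mod 3929)
Squares mod 3929: 3841^1≡3841, 3841^2≡3815, 3841^4≡1209, 3841^8≡93, 3841^16≡791, 3841^32≡970, 3841^64≡1869, 3841^128≡280, 3841^256≡3749, 3841^512≡968, 3841^1024≡1922, 3841^2048≡824
2150 = 2048 + 64 + 32 + 4 + 2, so 3841^2150 ≡ 824·1869·970·1209·3815 ≡ 1569 (mod 3929)
1311·1569 = 2056959 ≡ 2092 (mod 3929)
2092 ≡ 2092 (mod 3929), so the signature is genuine.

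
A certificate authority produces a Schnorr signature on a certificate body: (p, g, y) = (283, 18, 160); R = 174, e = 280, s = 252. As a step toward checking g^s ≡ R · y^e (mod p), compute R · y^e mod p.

71

160^2 = 25600 ≡ 130
160^4 ≡ 130^2 = 16900 ≡ 203
160^8 ≡ 203^2 = 41209 ≡ 174
160^16 ≡ 174^2 = 30276 ≡ 278
160^32 ≡ 278^2 = 77284 ≡ 25
160^64 ≡ 25^2 = 625 ≡ 59
160^128 ≡ 59^2 = 3481 ≡ 85
160^256 ≡ 85^2 = 7225 ≡ 150
280 = 256 + 16 + 8, so 160^280 ≡ 150·278·174 ≡ 246 (mod 283)
R · y^e ≡ 174·246 = 42804 ≡ 71 (mod 283)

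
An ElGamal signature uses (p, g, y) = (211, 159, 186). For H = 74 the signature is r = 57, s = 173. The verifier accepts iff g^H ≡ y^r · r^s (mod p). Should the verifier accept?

accept

Left side g^H mod p:
Squares mod 211: 159^1≡159, 159^2≡172, 159^4≡44, 159^8≡37, 159^16≡103, 159^32≡59, 159^64≡105
74 = 64 + 8 + 2, so 159^74 ≡ 105·37·172 ≡ 194 (mod 211)
Right side y^r · r^s mod p:
Squares mod 211: 186^1≡186, 186^2≡203, 186^4≡64, 186^8≡87, 186^16≡184, 186^32≡96
57 = 32 + 16 + 8 + 1, so 186^57 ≡ 96·184·87·186 ≡ 102 (mod 211)
Squares mod 211: 57^1≡57, 57^2≡84, 57^4≡93, 57^8≡209, 57^16≡4, 57^32≡16, 57^64≡45, 57^128≡126
173 = 128 + 32 + 8 + 4 + 1, so 57^173 ≡ 126·16·209·93·57 ≡ 35 (mod 211)
102·35 = 3570 ≡ 194 (mod 211)
194 ≡ 194 (mod 211), so the signature is genuine.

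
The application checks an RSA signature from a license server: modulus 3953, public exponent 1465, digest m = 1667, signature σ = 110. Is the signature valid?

invalid

σ^1465 mod 3953 = 3645
3645 ≠ 1667, so verification fails.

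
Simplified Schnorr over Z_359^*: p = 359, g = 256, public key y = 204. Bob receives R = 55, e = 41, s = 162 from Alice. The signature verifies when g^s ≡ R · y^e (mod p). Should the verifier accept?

g^s mod p:
256^162 mod 359 = 160
R · y^e mod p:
204^41 mod 359 = 264
55·264 = 14520 ≡ 160 (mod 359)
160 ≡ 160 (mod 359); signature holds.

accept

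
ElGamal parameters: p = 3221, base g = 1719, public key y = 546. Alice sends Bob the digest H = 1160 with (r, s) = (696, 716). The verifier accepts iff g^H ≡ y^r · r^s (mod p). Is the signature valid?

valid

Left side g^H mod p:
1719^1160 mod 3221 = 346
Right side y^r · r^s mod p:
546^696 mod 3221 = 3014
696^716 mod 3221 = 2877
3014·2877 = 8671278 ≡ 346 (mod 3221)
346 ≡ 346 (mod 3221), so the signature is genuine.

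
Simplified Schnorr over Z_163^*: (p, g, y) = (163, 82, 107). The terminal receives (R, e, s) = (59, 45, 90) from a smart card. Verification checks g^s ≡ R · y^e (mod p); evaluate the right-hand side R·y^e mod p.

107^2 = 11449 ≡ 39
107^4 ≡ 39^2 = 1521 ≡ 54
107^8 ≡ 54^2 = 2916 ≡ 145
107^16 ≡ 145^2 = 21025 ≡ 161
107^32 ≡ 161^2 = 25921 ≡ 4
45 = 32 + 8 + 4 + 1, so 107^45 ≡ 4·145·54·107 ≡ 123 (mod 163)
R · y^e ≡ 59·123 = 7257 ≡ 85 (mod 163)

85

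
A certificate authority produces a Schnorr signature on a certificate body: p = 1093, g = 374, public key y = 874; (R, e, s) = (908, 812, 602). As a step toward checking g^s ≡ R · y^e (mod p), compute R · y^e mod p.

874

874^2 = 763876 ≡ 962
874^4 ≡ 962^2 = 925444 ≡ 766
874^8 ≡ 766^2 = 586756 ≡ 908
874^16 ≡ 908^2 = 824464 ≡ 342
874^32 ≡ 342^2 = 116964 ≡ 13
874^64 ≡ 13^2 = 169
874^128 ≡ 169^2 = 28561 ≡ 143
874^256 ≡ 143^2 = 20449 ≡ 775
874^512 ≡ 775^2 = 600625 ≡ 568
812 = 512 + 256 + 32 + 8 + 4, so 874^812 ≡ 568·775·13·908·766 ≡ 13 (mod 1093)
R · y^e ≡ 908·13 = 11804 ≡ 874 (mod 1093)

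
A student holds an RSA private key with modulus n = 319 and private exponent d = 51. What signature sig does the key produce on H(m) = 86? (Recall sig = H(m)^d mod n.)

86

Squares mod 319: (H(m))^1≡86, (H(m))^2≡59, (H(m))^4≡291, (H(m))^8≡146, (H(m))^16≡262, (H(m))^32≡59
51 = 32 + 16 + 2 + 1, so (H(m))^51 ≡ 59·262·59·86 ≡ 86 (mod 319)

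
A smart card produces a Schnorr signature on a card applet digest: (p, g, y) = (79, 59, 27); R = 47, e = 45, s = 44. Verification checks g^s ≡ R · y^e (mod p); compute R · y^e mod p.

27^2 = 729 ≡ 18
27^4 ≡ 18^2 = 324 ≡ 8
27^8 ≡ 8^2 = 64
27^16 ≡ 64^2 = 4096 ≡ 67
27^32 ≡ 67^2 = 4489 ≡ 65
45 = 32 + 8 + 4 + 1, so 27^45 ≡ 65·64·8·27 ≡ 14 (mod 79)
R · y^e ≡ 47·14 = 658 ≡ 26 (mod 79)

26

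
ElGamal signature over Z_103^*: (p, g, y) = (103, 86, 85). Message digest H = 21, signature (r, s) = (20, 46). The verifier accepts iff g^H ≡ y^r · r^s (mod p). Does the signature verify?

does not verify

Left side g^H mod p:
Squares mod 103: 86^1≡86, 86^2≡83, 86^4≡91, 86^8≡41, 86^16≡33
21 = 16 + 4 + 1, so 86^21 ≡ 33·91·86 ≡ 37 (mod 103)
Right side y^r · r^s mod p:
Squares mod 103: 85^1≡85, 85^2≡15, 85^4≡19, 85^8≡52, 85^16≡26
20 = 16 + 4, so 85^20 ≡ 26·19 ≡ 82 (mod 103)
Squares mod 103: 20^1≡20, 20^2≡91, 20^4≡41, 20^8≡33, 20^16≡59, 20^32≡82
46 = 32 + 8 + 4 + 2, so 20^46 ≡ 82·33·41·91 ≡ 26 (mod 103)
82·26 = 2132 ≡ 72 (mod 103)
37 ≠ 72, so verification fails.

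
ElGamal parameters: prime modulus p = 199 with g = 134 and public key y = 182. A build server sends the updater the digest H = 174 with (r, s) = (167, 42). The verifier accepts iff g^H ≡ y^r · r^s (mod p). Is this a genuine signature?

Left side g^H mod p:
134^174 mod 199 = 116
Right side y^r · r^s mod p:
182^167 mod 199 = 90
167^42 mod 199 = 116
90·116 = 10440 ≡ 92 (mod 199)
116 ≠ 92, so verification fails.

forged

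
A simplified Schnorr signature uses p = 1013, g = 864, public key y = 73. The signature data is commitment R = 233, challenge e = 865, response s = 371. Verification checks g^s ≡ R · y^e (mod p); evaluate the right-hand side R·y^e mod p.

Squares mod 1013: 73^1≡73, 73^2≡264, 73^4≡812, 73^8≡894, 73^16≡992, 73^32≡441, 73^64≡998, 73^128≡225, 73^256≡988, 73^512≡625
865 = 512 + 256 + 64 + 32 + 1, so 73^865 ≡ 625·988·998·441·73 ≡ 110 (mod 1013)
R · y^e ≡ 233·110 = 25630 ≡ 305 (mod 1013)

305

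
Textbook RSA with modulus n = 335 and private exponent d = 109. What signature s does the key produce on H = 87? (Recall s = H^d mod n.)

Squares mod 335: H^1≡87, H^2≡199, H^4≡71, H^8≡16, H^16≡256, H^32≡211, H^64≡301
109 = 64 + 32 + 8 + 4 + 1, so H^109 ≡ 301·211·16·71·87 ≡ 32 (mod 335)

32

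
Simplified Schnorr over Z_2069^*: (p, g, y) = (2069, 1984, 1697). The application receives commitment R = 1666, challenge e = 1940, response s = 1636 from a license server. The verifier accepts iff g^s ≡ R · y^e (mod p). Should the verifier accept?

reject

g^s mod p:
1984^2 = 3936256 ≡ 1018
1984^4 ≡ 1018^2 = 1036324 ≡ 1824
1984^8 ≡ 1824^2 = 3326976 ≡ 24
1984^16 ≡ 24^2 = 576
1984^32 ≡ 576^2 = 331776 ≡ 736
1984^64 ≡ 736^2 = 541696 ≡ 1687
1984^128 ≡ 1687^2 = 2845969 ≡ 1094
1984^256 ≡ 1094^2 = 1196836 ≡ 954
1984^512 ≡ 954^2 = 910116 ≡ 1825
1984^1024 ≡ 1825^2 = 3330625 ≡ 1604
1636 = 1024 + 512 + 64 + 32 + 4, so 1984^1636 ≡ 1604·1825·1687·736·1824 ≡ 393 (mod 2069)
R · y^e mod p:
1697^2 = 2879809 ≡ 1830
1697^4 ≡ 1830^2 = 3348900 ≡ 1258
1697^8 ≡ 1258^2 = 1582564 ≡ 1848
1697^16 ≡ 1848^2 = 3415104 ≡ 1254
1697^32 ≡ 1254^2 = 1572516 ≡ 76
1697^64 ≡ 76^2 = 5776 ≡ 1638
1697^128 ≡ 1638^2 = 2683044 ≡ 1620
1697^256 ≡ 1620^2 = 2624400 ≡ 908
1697^512 ≡ 908^2 = 824464 ≡ 1002
1697^1024 ≡ 1002^2 = 1004004 ≡ 539
1940 = 1024 + 512 + 256 + 128 + 16 + 4, so 1697^1940 ≡ 539·1002·908·1620·1254·1258 ≡ 576 (mod 2069)
1666·576 = 959616 ≡ 1669 (mod 2069)
393 ≠ 1669; the check fails.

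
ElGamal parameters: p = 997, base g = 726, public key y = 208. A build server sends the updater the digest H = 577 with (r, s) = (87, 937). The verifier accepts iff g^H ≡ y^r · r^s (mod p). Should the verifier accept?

accept

Left side g^H mod p:
Squares mod 997: 726^1≡726, 726^2≡660, 726^4≡908, 726^8≡942, 726^16≡34, 726^32≡159, 726^64≡356, 726^128≡117, 726^256≡728, 726^512≡577
577 = 512 + 64 + 1, so 726^577 ≡ 577·356·726 ≡ 843 (mod 997)
Right side y^r · r^s mod p:
Squares mod 997: 208^1≡208, 208^2≡393, 208^4≡911, 208^8≡417, 208^16≡411, 208^32≡428, 208^64≡733
87 = 64 + 16 + 4 + 2 + 1, so 208^87 ≡ 733·411·911·393·208 ≡ 775 (mod 997)
Squares mod 997: 87^1≡87, 87^2≡590, 87^4≡147, 87^8≡672, 87^16≡940, 87^32≡258, 87^64≡762, 87^128≡390, 87^256≡556, 87^512≡66
937 = 512 + 256 + 128 + 32 + 8 + 1, so 87^937 ≡ 66·556·390·258·672·87 ≡ 845 (mod 997)
775·845 = 654875 ≡ 843 (mod 997)
843 ≡ 843 (mod 997), so the signature is genuine.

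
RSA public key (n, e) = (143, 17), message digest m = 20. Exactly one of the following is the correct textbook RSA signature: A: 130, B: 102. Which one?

B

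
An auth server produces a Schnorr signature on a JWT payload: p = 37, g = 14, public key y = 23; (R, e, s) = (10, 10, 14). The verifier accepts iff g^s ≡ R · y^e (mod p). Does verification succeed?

passes

g^s mod p:
14^2 = 196 ≡ 11
14^4 ≡ 11^2 = 121 ≡ 10
14^8 ≡ 10^2 = 100 ≡ 26
14 = 8 + 4 + 2, so 14^14 ≡ 26·10·11 ≡ 11 (mod 37)
R · y^e mod p:
23^2 = 529 ≡ 11
23^4 ≡ 11^2 = 121 ≡ 10
23^8 ≡ 10^2 = 100 ≡ 26
10 = 8 + 2, so 23^10 ≡ 26·11 ≡ 27 (mod 37)
10·27 = 270 ≡ 11 (mod 37)
11 ≡ 11 (mod 37); signature holds.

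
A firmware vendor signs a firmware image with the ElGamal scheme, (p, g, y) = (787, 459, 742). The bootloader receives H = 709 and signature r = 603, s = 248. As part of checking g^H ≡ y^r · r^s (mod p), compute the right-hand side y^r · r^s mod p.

355

742^2 = 550564 ≡ 451
742^4 ≡ 451^2 = 203401 ≡ 355
742^8 ≡ 355^2 = 126025 ≡ 105
742^16 ≡ 105^2 = 11025 ≡ 7
742^32 ≡ 7^2 = 49
742^64 ≡ 49^2 = 2401 ≡ 40
742^128 ≡ 40^2 = 1600 ≡ 26
742^256 ≡ 26^2 = 676
742^512 ≡ 676^2 = 456976 ≡ 516
603 = 512 + 64 + 16 + 8 + 2 + 1, so 742^603 ≡ 516·40·7·105·451·742 ≡ 703 (mod 787)
603^2 = 363609 ≡ 15
603^4 ≡ 15^2 = 225
603^8 ≡ 225^2 = 50625 ≡ 257
603^16 ≡ 257^2 = 66049 ≡ 728
603^32 ≡ 728^2 = 529984 ≡ 333
603^64 ≡ 333^2 = 110889 ≡ 709
603^128 ≡ 709^2 = 502681 ≡ 575
248 = 128 + 64 + 32 + 16 + 8, so 603^248 ≡ 575·709·333·728·257 ≡ 230 (mod 787)
y^r · r^s ≡ 703·230 = 161690 ≡ 355 (mod 787)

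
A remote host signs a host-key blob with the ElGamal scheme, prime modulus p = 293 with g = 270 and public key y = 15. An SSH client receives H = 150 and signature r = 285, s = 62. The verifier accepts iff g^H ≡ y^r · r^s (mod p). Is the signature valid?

Left side g^H mod p:
270^2 = 72900 ≡ 236
270^4 ≡ 236^2 = 55696 ≡ 26
270^8 ≡ 26^2 = 676 ≡ 90
270^16 ≡ 90^2 = 8100 ≡ 189
270^32 ≡ 189^2 = 35721 ≡ 268
270^64 ≡ 268^2 = 71824 ≡ 39
270^128 ≡ 39^2 = 1521 ≡ 56
150 = 128 + 16 + 4 + 2, so 270^150 ≡ 56·189·26·236 ≡ 267 (mod 293)
Right side y^r · r^s mod p:
15^2 = 225
15^4 ≡ 225^2 = 50625 ≡ 229
15^8 ≡ 229^2 = 52441 ≡ 287
15^16 ≡ 287^2 = 82369 ≡ 36
15^32 ≡ 36^2 = 1296 ≡ 124
15^64 ≡ 124^2 = 15376 ≡ 140
15^128 ≡ 140^2 = 19600 ≡ 262
15^256 ≡ 262^2 = 68644 ≡ 82
285 = 256 + 16 + 8 + 4 + 1, so 15^285 ≡ 82·36·287·229·15 ≡ 144 (mod 293)
285^2 = 81225 ≡ 64
285^4 ≡ 64^2 = 4096 ≡ 287
285^8 ≡ 287^2 = 82369 ≡ 36
285^16 ≡ 36^2 = 1296 ≡ 124
285^32 ≡ 124^2 = 15376 ≡ 140
62 = 32 + 16 + 8 + 4 + 2, so 285^62 ≡ 140·124·36·287·64 ≡ 233 (mod 293)
144·233 = 33552 ≡ 150 (mod 293)
267 ≠ 150, so verification fails.

invalid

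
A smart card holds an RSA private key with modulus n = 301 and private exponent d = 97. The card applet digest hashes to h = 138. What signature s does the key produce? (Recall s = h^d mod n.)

187

h^2 ≡ 138^2 = 19044 ≡ 81
h^4 ≡ 81^2 = 6561 ≡ 240
h^8 ≡ 240^2 = 57600 ≡ 109
h^16 ≡ 109^2 = 11881 ≡ 142
h^32 ≡ 142^2 = 20164 ≡ 298
h^64 ≡ 298^2 = 88804 ≡ 9
97 = 64 + 32 + 1, so h^97 ≡ 9·298·138 ≡ 187 (mod 301)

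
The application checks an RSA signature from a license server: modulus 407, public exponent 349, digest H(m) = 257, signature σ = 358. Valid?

σ^349 mod 407 = 398
σ^349 mod 407 = 398, but H(m) = 257.

no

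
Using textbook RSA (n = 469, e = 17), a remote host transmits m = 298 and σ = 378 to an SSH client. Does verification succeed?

Squares mod 469: σ^1≡378, σ^2≡308, σ^4≡126, σ^8≡399, σ^16≡210
17 = 16 + 1, so σ^17 ≡ 210·378 ≡ 119 (mod 469)
The recovered value 119 does not match the digest 298.

fails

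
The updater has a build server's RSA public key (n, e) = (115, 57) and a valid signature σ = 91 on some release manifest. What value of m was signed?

91

σ^2 ≡ 91^2 = 8281 ≡ 1
σ^4 ≡ 1^2 = 1
σ^8 ≡ 1^2 = 1
σ^16 ≡ 1^2 = 1
σ^32 ≡ 1^2 = 1
57 = 32 + 16 + 8 + 1, so σ^57 ≡ 1·1·1·91 ≡ 91 (mod 115)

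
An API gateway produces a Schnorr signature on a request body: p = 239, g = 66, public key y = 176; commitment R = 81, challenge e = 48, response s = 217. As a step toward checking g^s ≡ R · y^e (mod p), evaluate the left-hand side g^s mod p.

66^2 = 4356 ≡ 54
66^4 ≡ 54^2 = 2916 ≡ 48
66^8 ≡ 48^2 = 2304 ≡ 153
66^16 ≡ 153^2 = 23409 ≡ 226
66^32 ≡ 226^2 = 51076 ≡ 169
66^64 ≡ 169^2 = 28561 ≡ 120
66^128 ≡ 120^2 = 14400 ≡ 60
217 = 128 + 64 + 16 + 8 + 1, so 66^217 ≡ 60·120·226·153·66 ≡ 22 (mod 239)

22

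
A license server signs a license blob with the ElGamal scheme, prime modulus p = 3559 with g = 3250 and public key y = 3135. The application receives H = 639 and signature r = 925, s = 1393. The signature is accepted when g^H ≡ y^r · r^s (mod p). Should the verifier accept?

accept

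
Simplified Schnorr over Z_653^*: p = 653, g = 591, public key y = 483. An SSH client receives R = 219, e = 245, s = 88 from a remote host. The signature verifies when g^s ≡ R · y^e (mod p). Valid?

g^s mod p:
591^2 = 349281 ≡ 579
591^4 ≡ 579^2 = 335241 ≡ 252
591^8 ≡ 252^2 = 63504 ≡ 163
591^16 ≡ 163^2 = 26569 ≡ 449
591^32 ≡ 449^2 = 201601 ≡ 477
591^64 ≡ 477^2 = 227529 ≡ 285
88 = 64 + 16 + 8, so 591^88 ≡ 285·449·163 ≡ 169 (mod 653)
R · y^e mod p:
483^2 = 233289 ≡ 168
483^4 ≡ 168^2 = 28224 ≡ 145
483^8 ≡ 145^2 = 21025 ≡ 129
483^16 ≡ 129^2 = 16641 ≡ 316
483^32 ≡ 316^2 = 99856 ≡ 600
483^64 ≡ 600^2 = 360000 ≡ 197
483^128 ≡ 197^2 = 38809 ≡ 282
245 = 128 + 64 + 32 + 16 + 4 + 1, so 483^245 ≡ 282·197·600·316·145·483 ≡ 290 (mod 653)
219·290 = 63510 ≡ 169 (mod 653)
169 ≡ 169 (mod 653); signature holds.

yes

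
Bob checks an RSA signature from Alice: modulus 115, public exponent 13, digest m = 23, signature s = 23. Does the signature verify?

s^2 ≡ 23^2 = 529 ≡ 69
s^4 ≡ 69^2 = 4761 ≡ 46
s^8 ≡ 46^2 = 2116 ≡ 46
13 = 8 + 4 + 1, so s^13 ≡ 46·46·23 ≡ 23 (mod 115)
Since 23 equals the digest 23, verification succeeds.

verifies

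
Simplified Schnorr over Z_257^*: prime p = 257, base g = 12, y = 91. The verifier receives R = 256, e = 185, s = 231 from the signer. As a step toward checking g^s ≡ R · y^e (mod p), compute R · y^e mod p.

126

Squares mod 257: 91^1≡91, 91^2≡57, 91^4≡165, 91^8≡240, 91^16≡32, 91^32≡253, 91^64≡16, 91^128≡256
185 = 128 + 32 + 16 + 8 + 1, so 91^185 ≡ 256·253·32·240·91 ≡ 131 (mod 257)
R · y^e ≡ 256·131 = 33536 ≡ 126 (mod 257)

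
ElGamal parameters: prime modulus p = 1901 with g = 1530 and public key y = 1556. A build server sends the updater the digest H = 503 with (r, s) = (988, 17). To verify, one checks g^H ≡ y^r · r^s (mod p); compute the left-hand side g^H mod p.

225

1530^2 = 2340900 ≡ 769
1530^4 ≡ 769^2 = 591361 ≡ 150
1530^8 ≡ 150^2 = 22500 ≡ 1589
1530^16 ≡ 1589^2 = 2524921 ≡ 393
1530^32 ≡ 393^2 = 154449 ≡ 468
1530^64 ≡ 468^2 = 219024 ≡ 409
1530^128 ≡ 409^2 = 167281 ≡ 1894
1530^256 ≡ 1894^2 = 3587236 ≡ 49
503 = 256 + 128 + 64 + 32 + 16 + 4 + 2 + 1, so 1530^503 ≡ 49·1894·409·468·393·150·769·1530 ≡ 225 (mod 1901)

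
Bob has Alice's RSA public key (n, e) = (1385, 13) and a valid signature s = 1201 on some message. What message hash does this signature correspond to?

851

s^2 ≡ 1201^2 = 1442401 ≡ 616
s^4 ≡ 616^2 = 379456 ≡ 1351
s^8 ≡ 1351^2 = 1825201 ≡ 1156
13 = 8 + 4 + 1, so s^13 ≡ 1156·1351·1201 ≡ 851 (mod 1385)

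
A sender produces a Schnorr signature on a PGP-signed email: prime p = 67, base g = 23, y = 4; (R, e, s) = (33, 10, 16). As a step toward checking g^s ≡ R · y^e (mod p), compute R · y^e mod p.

4^10 mod 67 = 26
R · y^e ≡ 33·26 = 858 ≡ 54 (mod 67)

54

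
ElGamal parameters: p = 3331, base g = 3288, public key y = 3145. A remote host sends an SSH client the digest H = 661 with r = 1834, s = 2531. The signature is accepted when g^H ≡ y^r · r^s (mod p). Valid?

Left side g^H mod p:
3288^2 = 10810944 ≡ 1849
3288^4 ≡ 1849^2 = 3418801 ≡ 1195
3288^8 ≡ 1195^2 = 1428025 ≡ 2357
3288^16 ≡ 2357^2 = 5555449 ≡ 2672
3288^32 ≡ 2672^2 = 7139584 ≡ 1251
3288^64 ≡ 1251^2 = 1565001 ≡ 2762
3288^128 ≡ 2762^2 = 7628644 ≡ 654
3288^256 ≡ 654^2 = 427716 ≡ 1348
3288^512 ≡ 1348^2 = 1817104 ≡ 1709
661 = 512 + 128 + 16 + 4 + 1, so 3288^661 ≡ 1709·654·2672·1195·3288 ≡ 344 (mod 3331)
Right side y^r · r^s mod p:
3145^2 = 9891025 ≡ 1286
3145^4 ≡ 1286^2 = 1653796 ≡ 1620
3145^8 ≡ 1620^2 = 2624400 ≡ 2903
3145^16 ≡ 2903^2 = 8427409 ≡ 3310
3145^32 ≡ 3310^2 = 10956100 ≡ 441
3145^64 ≡ 441^2 = 194481 ≡ 1283
3145^128 ≡ 1283^2 = 1646089 ≡ 575
3145^256 ≡ 575^2 = 330625 ≡ 856
3145^512 ≡ 856^2 = 732736 ≡ 3247
3145^1024 ≡ 3247^2 = 10543009 ≡ 394
1834 = 1024 + 512 + 256 + 32 + 8 + 2, so 3145^1834 ≡ 394·3247·856·441·2903·1286 ≡ 2449 (mod 3331)
1834^2 = 3363556 ≡ 2577
1834^4 ≡ 2577^2 = 6640929 ≡ 2246
1834^8 ≡ 2246^2 = 5044516 ≡ 1382
1834^16 ≡ 1382^2 = 1909924 ≡ 1261
1834^32 ≡ 1261^2 = 1590121 ≡ 1234
1834^64 ≡ 1234^2 = 1522756 ≡ 489
1834^128 ≡ 489^2 = 239121 ≡ 2620
1834^256 ≡ 2620^2 = 6864400 ≡ 2540
1834^512 ≡ 2540^2 = 6451600 ≡ 2784
1834^1024 ≡ 2784^2 = 7750656 ≡ 2750
1834^2048 ≡ 2750^2 = 7562500 ≡ 1130
2531 = 2048 + 256 + 128 + 64 + 32 + 2 + 1, so 1834^2531 ≡ 1130·2540·2620·489·1234·2577·1834 ≡ 551 (mod 3331)
2449·551 = 1349399 ≡ 344 (mod 3331)
344 ≡ 344 (mod 3331), so the signature is genuine.

yes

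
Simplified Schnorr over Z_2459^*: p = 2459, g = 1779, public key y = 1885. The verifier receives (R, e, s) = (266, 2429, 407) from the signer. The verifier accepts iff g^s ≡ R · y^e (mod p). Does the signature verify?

g^s mod p:
1779^2 = 3164841 ≡ 108
1779^4 ≡ 108^2 = 11664 ≡ 1828
1779^8 ≡ 1828^2 = 3341584 ≡ 2262
1779^16 ≡ 2262^2 = 5116644 ≡ 1924
1779^32 ≡ 1924^2 = 3701776 ≡ 981
1779^64 ≡ 981^2 = 962361 ≡ 892
1779^128 ≡ 892^2 = 795664 ≡ 1407
1779^256 ≡ 1407^2 = 1979649 ≡ 154
407 = 256 + 128 + 16 + 4 + 2 + 1, so 1779^407 ≡ 154·1407·1924·1828·108·1779 ≡ 1923 (mod 2459)
R · y^e mod p:
1885^2 = 3553225 ≡ 2429
1885^4 ≡ 2429^2 = 5900041 ≡ 900
1885^8 ≡ 900^2 = 810000 ≡ 989
1885^16 ≡ 989^2 = 978121 ≡ 1898
1885^32 ≡ 1898^2 = 3602404 ≡ 2428
1885^64 ≡ 2428^2 = 5895184 ≡ 961
1885^128 ≡ 961^2 = 923521 ≡ 1396
1885^256 ≡ 1396^2 = 1948816 ≡ 1288
1885^512 ≡ 1288^2 = 1658944 ≡ 1578
1885^1024 ≡ 1578^2 = 2490084 ≡ 1576
1885^2048 ≡ 1576^2 = 2483776 ≡ 186
2429 = 2048 + 256 + 64 + 32 + 16 + 8 + 4 + 1, so 1885^2429 ≡ 186·1288·961·2428·1898·989·900·1885 ≡ 793 (mod 2459)
266·793 = 210938 ≡ 1923 (mod 2459)
1923 ≡ 1923 (mod 2459); signature holds.

verifies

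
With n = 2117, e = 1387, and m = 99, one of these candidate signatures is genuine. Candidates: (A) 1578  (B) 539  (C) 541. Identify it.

B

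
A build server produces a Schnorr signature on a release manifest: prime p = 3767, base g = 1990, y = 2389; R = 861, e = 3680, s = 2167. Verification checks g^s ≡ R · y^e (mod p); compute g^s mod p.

1990^2 = 3960100 ≡ 983
1990^4 ≡ 983^2 = 966289 ≡ 1937
1990^8 ≡ 1937^2 = 3751969 ≡ 37
1990^16 ≡ 37^2 = 1369
1990^32 ≡ 1369^2 = 1874161 ≡ 1962
1990^64 ≡ 1962^2 = 3849444 ≡ 3337
1990^128 ≡ 3337^2 = 11135569 ≡ 317
1990^256 ≡ 317^2 = 100489 ≡ 2547
1990^512 ≡ 2547^2 = 6487209 ≡ 435
1990^1024 ≡ 435^2 = 189225 ≡ 875
1990^2048 ≡ 875^2 = 765625 ≡ 924
2167 = 2048 + 64 + 32 + 16 + 4 + 2 + 1, so 1990^2167 ≡ 924·3337·1962·1369·1937·983·1990 ≡ 2459 (mod 3767)

2459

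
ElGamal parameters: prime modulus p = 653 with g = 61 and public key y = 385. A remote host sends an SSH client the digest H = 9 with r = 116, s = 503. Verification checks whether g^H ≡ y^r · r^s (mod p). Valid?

Left side g^H mod p:
61^9 mod 653 = 480
Right side y^r · r^s mod p:
385^116 mod 653 = 163
116^503 mod 653 = 202
163·202 = 32926 ≡ 276 (mod 653)
480 ≠ 276, so verification fails.

no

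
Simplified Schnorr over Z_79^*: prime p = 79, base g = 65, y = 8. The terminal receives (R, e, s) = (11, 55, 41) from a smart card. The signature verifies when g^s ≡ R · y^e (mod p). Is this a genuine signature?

g^s mod p:
Squares mod 79: 65^1≡65, 65^2≡38, 65^4≡22, 65^8≡10, 65^16≡21, 65^32≡46
41 = 32 + 8 + 1, so 65^41 ≡ 46·10·65 ≡ 38 (mod 79)
R · y^e mod p:
Squares mod 79: 8^1≡8, 8^2≡64, 8^4≡67, 8^8≡65, 8^16≡38, 8^32≡22
55 = 32 + 16 + 4 + 2 + 1, so 8^55 ≡ 22·38·67·64·8 ≡ 38 (mod 79)
11·38 = 418 ≡ 23 (mod 79)
38 ≠ 23; the check fails.

forged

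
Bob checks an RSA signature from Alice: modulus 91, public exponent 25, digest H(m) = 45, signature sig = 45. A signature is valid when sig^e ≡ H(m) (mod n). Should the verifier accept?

accept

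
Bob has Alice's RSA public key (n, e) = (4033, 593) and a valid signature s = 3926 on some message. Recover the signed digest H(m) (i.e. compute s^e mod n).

1471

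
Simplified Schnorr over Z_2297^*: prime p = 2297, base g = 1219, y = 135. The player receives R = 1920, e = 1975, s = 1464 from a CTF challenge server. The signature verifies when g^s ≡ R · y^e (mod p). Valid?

no

g^s mod p:
1219^2 = 1485961 ≡ 2099
1219^4 ≡ 2099^2 = 4405801 ≡ 155
1219^8 ≡ 155^2 = 24025 ≡ 1055
1219^16 ≡ 1055^2 = 1113025 ≡ 1277
1219^32 ≡ 1277^2 = 1630729 ≡ 2156
1219^64 ≡ 2156^2 = 4648336 ≡ 1505
1219^128 ≡ 1505^2 = 2265025 ≡ 183
1219^256 ≡ 183^2 = 33489 ≡ 1331
1219^512 ≡ 1331^2 = 1771561 ≡ 574
1219^1024 ≡ 574^2 = 329476 ≡ 1005
1464 = 1024 + 256 + 128 + 32 + 16 + 8, so 1219^1464 ≡ 1005·1331·183·2156·1277·1055 ≡ 994 (mod 2297)
R · y^e mod p:
135^2 = 18225 ≡ 2146
135^4 ≡ 2146^2 = 4605316 ≡ 2128
135^8 ≡ 2128^2 = 4528384 ≡ 997
135^16 ≡ 997^2 = 994009 ≡ 1705
135^32 ≡ 1705^2 = 2907025 ≡ 1320
135^64 ≡ 1320^2 = 1742400 ≡ 1274
135^128 ≡ 1274^2 = 1623076 ≡ 1394
135^256 ≡ 1394^2 = 1943236 ≡ 2271
135^512 ≡ 2271^2 = 5157441 ≡ 676
135^1024 ≡ 676^2 = 456976 ≡ 2170
1975 = 1024 + 512 + 256 + 128 + 32 + 16 + 4 + 2 + 1, so 135^1975 ≡ 2170·676·2271·1394·1320·1705·2128·2146·135 ≡ 1611 (mod 2297)
1920·1611 = 3093120 ≡ 1358 (mod 2297)
994 ≠ 1358; the check fails.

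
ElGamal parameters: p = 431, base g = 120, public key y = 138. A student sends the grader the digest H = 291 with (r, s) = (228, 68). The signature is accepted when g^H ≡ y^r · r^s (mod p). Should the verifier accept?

reject

Left side g^H mod p:
Squares mod 431: 120^1≡120, 120^2≡177, 120^4≡297, 120^8≡285, 120^16≡197, 120^32≡19, 120^64≡361, 120^128≡159, 120^256≡283
291 = 256 + 32 + 2 + 1, so 120^291 ≡ 283·19·177·120 ≡ 238 (mod 431)
Right side y^r · r^s mod p:
Squares mod 431: 138^1≡138, 138^2≡80, 138^4≡366, 138^8≡346, 138^16≡329, 138^32≡60, 138^64≡152, 138^128≡261
228 = 128 + 64 + 32 + 4, so 138^228 ≡ 261·152·60·366 ≡ 11 (mod 431)
Squares mod 431: 228^1≡228, 228^2≡264, 228^4≡305, 228^8≡360, 228^16≡300, 228^32≡352, 228^64≡207
68 = 64 + 4, so 228^68 ≡ 207·305 ≡ 209 (mod 431)
11·209 = 2299 ≡ 144 (mod 431)
238 ≠ 144, so verification fails.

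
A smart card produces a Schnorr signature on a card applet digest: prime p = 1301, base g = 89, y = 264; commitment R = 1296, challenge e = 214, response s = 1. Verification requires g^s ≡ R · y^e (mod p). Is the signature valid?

invalid

g^s mod p:
89^1 mod 1301 = 89
R · y^e mod p:
Squares mod 1301: 264^1≡264, 264^2≡743, 264^4≡425, 264^8≡1087, 264^16≡261, 264^32≡469, 264^64≡92, 264^128≡658
214 = 128 + 64 + 16 + 4 + 2, so 264^214 ≡ 658·92·261·425·743 ≡ 1121 (mod 1301)
1296·1121 = 1452816 ≡ 900 (mod 1301)
89 ≠ 900; the check fails.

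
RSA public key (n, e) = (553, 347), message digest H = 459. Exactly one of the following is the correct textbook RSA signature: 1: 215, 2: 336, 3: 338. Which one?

Candidate 1: Squares mod 553: 215^1≡215, 215^2≡326, 215^4≡100, 215^8≡46, 215^16≡457, 215^32≡368, 215^64≡492, 215^128≡403, 215^256≡380; 347 = 256 + 64 + 16 + 8 + 2 + 1, so 215^347 ≡ 380·492·457·46·326·215 ≡ 94 (mod 553)
Candidate 2: Squares mod 553: 336^1≡336, 336^2≡84, 336^4≡420, 336^8≡546, 336^16≡49, 336^32≡189, 336^64≡329, 336^128≡406, 336^256≡42; 347 = 256 + 64 + 16 + 8 + 2 + 1, so 336^347 ≡ 42·329·49·546·84·336 ≡ 98 (mod 553)
Candidate 3: Squares mod 553: 338^1≡338, 338^2≡326, 338^4≡100, 338^8≡46, 338^16≡457, 338^32≡368, 338^64≡492, 338^128≡403, 338^256≡380; 347 = 256 + 64 + 16 + 8 + 2 + 1, so 338^347 ≡ 380·492·457·46·326·338 ≡ 459 (mod 553)
  → matches H = 459

3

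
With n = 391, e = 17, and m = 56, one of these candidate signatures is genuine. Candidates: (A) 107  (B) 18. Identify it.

Candidate A: 107^2 = 11449 ≡ 110; 107^4 ≡ 110^2 = 12100 ≡ 370; 107^8 ≡ 370^2 = 136900 ≡ 50; 107^16 ≡ 50^2 = 2500 ≡ 154; 17 = 16 + 1, so 107^17 ≡ 154·107 ≡ 56 (mod 391)
  → matches m = 56
Candidate B: 18^2 = 324; 18^4 ≡ 324^2 = 104976 ≡ 188; 18^8 ≡ 188^2 = 35344 ≡ 154; 18^16 ≡ 154^2 = 23716 ≡ 256; 17 = 16 + 1, so 18^17 ≡ 256·18 ≡ 307 (mod 391)

A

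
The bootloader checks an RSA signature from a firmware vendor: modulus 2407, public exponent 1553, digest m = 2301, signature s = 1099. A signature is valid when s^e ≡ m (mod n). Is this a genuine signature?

genuine

s^1553 mod 2407 = 2301
Since 2301 equals the digest 2301, verification succeeds.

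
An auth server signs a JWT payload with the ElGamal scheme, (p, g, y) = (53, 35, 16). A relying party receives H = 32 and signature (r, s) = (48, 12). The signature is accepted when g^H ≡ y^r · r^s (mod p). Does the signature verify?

Left side g^H mod p:
Squares mod 53: 35^1≡35, 35^2≡6, 35^4≡36, 35^8≡24, 35^16≡46, 35^32≡49
35^32 ≡ 49 (mod 53)
Right side y^r · r^s mod p:
Squares mod 53: 16^1≡16, 16^2≡44, 16^4≡28, 16^8≡42, 16^16≡15, 16^32≡13
48 = 32 + 16, so 16^48 ≡ 13·15 ≡ 36 (mod 53)
Squares mod 53: 48^1≡48, 48^2≡25, 48^4≡42, 48^8≡15
12 = 8 + 4, so 48^12 ≡ 15·42 ≡ 47 (mod 53)
36·47 = 1692 ≡ 49 (mod 53)
49 ≡ 49 (mod 53), so the signature is genuine.

verifies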